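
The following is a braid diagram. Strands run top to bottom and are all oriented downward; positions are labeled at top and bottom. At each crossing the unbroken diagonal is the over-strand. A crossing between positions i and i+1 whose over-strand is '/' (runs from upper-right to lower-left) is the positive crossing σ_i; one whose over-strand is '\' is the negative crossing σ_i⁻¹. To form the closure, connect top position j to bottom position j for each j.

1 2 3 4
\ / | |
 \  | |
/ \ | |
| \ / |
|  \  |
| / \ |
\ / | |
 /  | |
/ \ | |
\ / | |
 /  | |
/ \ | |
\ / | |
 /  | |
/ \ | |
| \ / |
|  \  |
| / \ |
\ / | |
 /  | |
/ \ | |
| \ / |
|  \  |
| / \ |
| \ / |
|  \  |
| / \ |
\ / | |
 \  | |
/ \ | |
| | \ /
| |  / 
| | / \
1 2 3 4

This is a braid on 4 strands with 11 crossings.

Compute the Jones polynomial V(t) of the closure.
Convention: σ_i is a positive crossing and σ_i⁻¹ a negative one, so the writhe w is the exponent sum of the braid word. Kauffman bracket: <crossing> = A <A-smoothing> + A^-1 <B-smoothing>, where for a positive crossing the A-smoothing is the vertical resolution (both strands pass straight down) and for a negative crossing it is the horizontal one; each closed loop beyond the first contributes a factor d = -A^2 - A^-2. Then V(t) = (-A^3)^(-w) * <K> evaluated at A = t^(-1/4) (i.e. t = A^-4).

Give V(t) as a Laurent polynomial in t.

Reading the diagram top to bottom ('/'-over between positions i,i+1 = s_i, '\'-over = s_i^-1): braid word = s1^-1 s2^-1 s1 s1 s1 s2^-1 s1 s2^-1 s2^-1 s1^-1 s3.
The presented braid s1^-1 s2^-1 s1 s1 s1 s2^-1 s1 s2^-1 s2^-1 s1^-1 s3 on 4 strands reduces by inverse Markov moves (closure unchanged at each step):
  Destabilize: the word has the form β·s3 where s3 occurs only as the final letter (β ∈ B_3); drop it and the last strand → 3 strands.
Reduced to β = s1^-1 s2^-1 s1 s1 s1 s2^-1 s1 s2^-1 s2^-1 s1^-1 on 3 strands, 10 crossings.
Compute on β:
Braid: s1^-1 s2^-1 s1 s1 s1 s2^-1 s1 s2^-1 s2^-1 s1^-1 on 3 strands, 10 crossings.
Writhe w = (#positive) - (#negative) = 4 - 6 = -2.
State-sum expansion of <K>. There are 2^10 = 1024 states.
For each crossing: s=0 is the vertical smoothing, s=1 horizontal. Crossing k contributes A^(sign_k * (1 - 2*s_k)); loop factor d = -A^2 - A^-2.
Tabulate the states by total A-exponent and number of loops L (A-exp: L × count):
  A^10: L=5 ×1
  A^8: L=4 ×10
  A^6: L=3 ×38, L=5 ×7
  A^4: L=2 ×67, L=4 ×49, L=6 ×4
  A^2: L=1 ×46, L=3 ×130, L=5 ×33, L=7 ×1
  A^0: L=2 ×131, L=4 ×110, L=6 ×11
  A^-2: L=1 ×25, L=3 ×133, L=5 ×51, L=7 ×1
  A^-4: L=2 ×37, L=4 ×72, L=6 ×11
  A^-6: L=3 ×25, L=5 ×19, L=7 ×1
  A^-8: L=4 ×8, L=6 ×2
  A^-10: L=5 ×1
Each group contributes A^e * Σ count * d^(L-1):
Powers of d = -A^2 - A^-2: d^2 = A^4 + 2 + A^-4; d^3 = -A^6 - 3*A^2 - 3*A^-2 - A^-6; d^4 = A^8 + 4*A^4 + 6 + 4*A^-4 + A^-8; d^5 = -A^10 - 5*A^6 - 10*A^2 - 10*A^-2 - 5*A^-6 - A^-10; d^6 = A^12 + 6*A^8 + 15*A^4 + 20 + 15*A^-4 + 6*A^-8 + A^-12.
  A^10 * (d^4) = A^18 + 4*A^14 + 6*A^10 + 4*A^6 + A^2
  A^8 * (10*d^3) = -10*A^14 - 30*A^10 - 30*A^6 - 10*A^2
  A^6 * (38*d^2 + 7*d^4) = 7*A^14 + 66*A^10 + 118*A^6 + 66*A^2 + 7*A^-2
  A^4 * (67*d + 49*d^3 + 4*d^5) = -4*A^14 - 69*A^10 - 254*A^6 - 254*A^2 - 69*A^-2 - 4*A^-6
  A^2 * (46 + 130*d^2 + 33*d^4 + d^6) = A^14 + 39*A^10 + 277*A^6 + 524*A^2 + 277*A^-2 + 39*A^-6 + A^-10
  A^0 * (131*d + 110*d^3 + 11*d^5) = -11*A^10 - 165*A^6 - 571*A^2 - 571*A^-2 - 165*A^-6 - 11*A^-10
  A^-2 * (25 + 133*d^2 + 51*d^4 + d^6) = A^10 + 57*A^6 + 352*A^2 + 617*A^-2 + 352*A^-6 + 57*A^-10 + A^-14
  A^-4 * (37*d + 72*d^3 + 11*d^5) = -11*A^6 - 127*A^2 - 363*A^-2 - 363*A^-6 - 127*A^-10 - 11*A^-14
  A^-6 * (25*d^2 + 19*d^4 + d^6) = A^6 + 25*A^2 + 116*A^-2 + 184*A^-6 + 116*A^-10 + 25*A^-14 + A^-18
  A^-8 * (8*d^3 + 2*d^5) = -2*A^2 - 18*A^-2 - 44*A^-6 - 44*A^-10 - 18*A^-14 - 2*A^-18
  A^-10 * (d^4) = A^-2 + 4*A^-6 + 6*A^-10 + 4*A^-14 + A^-18
Summing the groups: <K> = A^18 - 2*A^14 + 2*A^10 - 3*A^6 + 4*A^2 - 3*A^-2 + 3*A^-6 - 2*A^-10 + A^-14
Normalise by the writhe: (-A^3)^(-w) = (-A^3)^(2) = A^6, so f(A) = A^6 * <K> = A^24 - 2*A^20 + 2*A^16 - 3*A^12 + 4*A^8 - 3*A^4 + 3 - 2*A^-4 + A^-8.
Substitute A = t^(-1/4), i.e. A^e → t^(-e/4): V(t) = t^2 - 2*t + 3 - 3*t^-1 + 4*t^-2 - 3*t^-3 + 2*t^-4 - 2*t^-5 + t^-6

Answer: t^2 - 2*t + 3 - 3*t^-1 + 4*t^-2 - 3*t^-3 + 2*t^-4 - 2*t^-5 + t^-6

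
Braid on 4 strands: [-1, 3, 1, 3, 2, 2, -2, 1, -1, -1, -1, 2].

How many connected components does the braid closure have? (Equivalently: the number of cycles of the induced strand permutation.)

Track the strand permutation on 4 strands, starting from identity.
  step 1: s1^-1 swaps positions 1,2 -> [2 1 3 4]
  step 2: s3 swaps positions 3,4 -> [2 1 4 3]
  step 3: s1 swaps positions 1,2 -> [1 2 4 3]
  step 4: s3 swaps positions 3,4 -> [1 2 3 4]
  step 5: s2 swaps positions 2,3 -> [1 3 2 4]
  step 6: s2 swaps positions 2,3 -> [1 2 3 4]
  step 7: s2^-1 swaps positions 2,3 -> [1 3 2 4]
  step 8: s1 swaps positions 1,2 -> [3 1 2 4]
  step 9: s1^-1 swaps positions 1,2 -> [1 3 2 4]
  step 10: s1^-1 swaps positions 1,2 -> [3 1 2 4]
  step 11: s1^-1 swaps positions 1,2 -> [1 3 2 4]
  step 12: s2 swaps positions 2,3 -> [1 2 3 4]
Final permutation (position -> original strand): [1 2 3 4]
Closure components = cycle count of this permutation = 4.

Answer: 4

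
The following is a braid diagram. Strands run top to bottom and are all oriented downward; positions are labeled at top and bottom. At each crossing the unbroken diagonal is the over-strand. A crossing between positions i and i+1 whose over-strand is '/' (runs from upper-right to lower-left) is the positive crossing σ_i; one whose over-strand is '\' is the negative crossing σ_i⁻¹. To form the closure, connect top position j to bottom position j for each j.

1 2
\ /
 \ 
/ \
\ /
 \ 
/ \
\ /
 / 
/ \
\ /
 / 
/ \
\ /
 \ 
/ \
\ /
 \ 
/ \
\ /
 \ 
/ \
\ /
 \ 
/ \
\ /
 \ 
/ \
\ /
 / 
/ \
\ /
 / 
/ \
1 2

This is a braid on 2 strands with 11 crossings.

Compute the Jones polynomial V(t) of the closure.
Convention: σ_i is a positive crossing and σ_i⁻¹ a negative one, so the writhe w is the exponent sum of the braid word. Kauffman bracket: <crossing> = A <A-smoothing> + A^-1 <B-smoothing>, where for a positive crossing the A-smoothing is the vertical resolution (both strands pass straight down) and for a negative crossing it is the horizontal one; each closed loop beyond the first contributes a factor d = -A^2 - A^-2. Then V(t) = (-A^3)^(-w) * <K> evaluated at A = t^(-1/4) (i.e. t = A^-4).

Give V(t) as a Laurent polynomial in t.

t^-1 + t^-3 - t^-4

Derivation:
Reading the diagram top to bottom ('/'-over between positions i,i+1 = s_i, '\'-over = s_i^-1): braid word = s1^-1 s1^-1 s1 s1 s1^-1 s1^-1 s1^-1 s1^-1 s1^-1 s1 s1.
The presented braid s1^-1 s1^-1 s1 s1 s1^-1 s1^-1 s1^-1 s1^-1 s1^-1 s1 s1 on 2 strands reduces by inverse Markov moves (closure unchanged at each step):
  Deconjugate: the word is γ·β·γ⁻¹ with γ = s1^-1 s1^-1 (prefix) and γ⁻¹ = s1 s1 (suffix); strip both.
  Deconjugate: the word is γ·β·γ⁻¹ with γ = s1 s1 (prefix) and γ⁻¹ = s1^-1 s1^-1 (suffix); strip both.
Reduced to β = s1^-1 s1^-1 s1^-1 on 2 strands, 3 crossings.
Compute on β:
Braid: s1^-1 s1^-1 s1^-1 on 2 strands, 3 crossings.
Writhe w = (#positive) - (#negative) = 0 - 3 = -3.
State-sum expansion of <K>. There are 2^3 = 8 states.
Each crossing splits two ways (0=vertical, 1=horizontal). The state's weight is A^(#A-smoothings - #B-smoothings) * d^(loops - 1).
  state 000: A-exp=-3, loops=2, term = A^-3 * d^1
  state 001: A-exp=-1, loops=1, term = A^-1 * d^0
  state 010: A-exp=-1, loops=1, term = A^-1 * d^0
  state 011: A-exp=+1, loops=2, term = A^1 * d^1
  state 100: A-exp=-1, loops=1, term = A^-1 * d^0
  state 101: A-exp=+1, loops=2, term = A^1 * d^1
  state 110: A-exp=+1, loops=2, term = A^1 * d^1
  state 111: A-exp=+3, loops=3, term = A^3 * d^2
Collect the terms by A-exponent (count of states per loop number):
Powers of d = -A^2 - A^-2: d^2 = A^4 + 2 + A^-4.
  A^3 * (d^2) = A^7 + 2*A^3 + A^-1
  A^1 * (3*d) = -3*A^3 - 3*A^-1
  A^-1 * (3) = 3*A^-1
  A^-3 * (d) = -A^-1 - A^-5
Summing the groups: <K> = A^7 - A^3 - A^-5
Normalise by the writhe: (-A^3)^(-w) = (-A^3)^(3) = -A^9, so f(A) = -A^9 * <K> = -A^16 + A^12 + A^4.
Substitute A = t^(-1/4), i.e. A^e → t^(-e/4): V(t) = t^-1 + t^-3 - t^-4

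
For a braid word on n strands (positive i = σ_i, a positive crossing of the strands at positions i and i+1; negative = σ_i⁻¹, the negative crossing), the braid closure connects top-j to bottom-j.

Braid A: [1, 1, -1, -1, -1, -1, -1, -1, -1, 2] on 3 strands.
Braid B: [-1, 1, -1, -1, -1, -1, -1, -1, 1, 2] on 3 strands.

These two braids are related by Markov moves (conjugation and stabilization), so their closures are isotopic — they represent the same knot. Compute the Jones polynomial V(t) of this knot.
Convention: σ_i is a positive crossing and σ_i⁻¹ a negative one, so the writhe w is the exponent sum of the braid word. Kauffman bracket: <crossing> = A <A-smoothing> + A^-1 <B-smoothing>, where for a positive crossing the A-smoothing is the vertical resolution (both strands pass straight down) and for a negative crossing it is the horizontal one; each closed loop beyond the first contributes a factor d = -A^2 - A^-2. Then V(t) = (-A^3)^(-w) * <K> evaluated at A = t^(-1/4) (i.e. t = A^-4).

Markov-equivalent braids have isotopic closures, hence identical knot invariants. Strip the Markov moves from each word to reach a common short braid β, then compute V(t) once on β.
Braid A: s1 s1 s1^-1 s1^-1 s1^-1 s1^-1 s1^-1 s1^-1 s1^-1 s2 on 3 strands reduces by inverse Markov moves (closure unchanged at each step):
  Destabilize: the word has the form β·s2 where s2 occurs only as the final letter (β ∈ B_2); drop it and the last strand → 2 strands.
  Deconjugate: the word is γ·β·γ⁻¹ with γ = s1 s1 (prefix) and γ⁻¹ = s1^-1 s1^-1 (suffix); strip both.
Reduced to β = s1^-1 s1^-1 s1^-1 s1^-1 s1^-1 on 2 strands, 5 crossings.
Braid B: s1^-1 s1 s1^-1 s1^-1 s1^-1 s1^-1 s1^-1 s1^-1 s1 s2 on 3 strands reduces by inverse Markov moves (closure unchanged at each step):
  Destabilize: the word has the form β·s2 where s2 occurs only as the final letter (β ∈ B_2); drop it and the last strand → 2 strands.
  Deconjugate: the word is γ·β·γ⁻¹ with γ = s1^-1 s1 (prefix) and γ⁻¹ = s1^-1 s1 (suffix); strip both.
Reduced to β = s1^-1 s1^-1 s1^-1 s1^-1 s1^-1 on 2 strands, 5 crossings.
Both give the same β = s1^-1 s1^-1 s1^-1 s1^-1 s1^-1 on 2 strands, so one state sum suffices:
Braid: s1^-1 s1^-1 s1^-1 s1^-1 s1^-1 on 2 strands, 5 crossings.
Writhe w = (#positive) - (#negative) = 0 - 5 = -5.
Enumerate smoothing states for the bracket polynomial. There are 2^5 = 32 states.
For each crossing: s=0 is the vertical smoothing, s=1 horizontal. Crossing k contributes A^(sign_k * (1 - 2*s_k)); loop factor d = -A^2 - A^-2.
  state 00000: A-exp=-5, loops=2, term = A^-5 * d^1
  state 00001: A-exp=-3, loops=1, term = A^-3 * d^0
  state 00010: A-exp=-3, loops=1, term = A^-3 * d^0
  state 00011: A-exp=-1, loops=2, term = A^-1 * d^1
  state 00100: A-exp=-3, loops=1, term = A^-3 * d^0
  state 00101: A-exp=-1, loops=2, term = A^-1 * d^1
  state 00110: A-exp=-1, loops=2, term = A^-1 * d^1
  state 00111: A-exp=+1, loops=3, term = A^1 * d^2
  state 01000: A-exp=-3, loops=1, term = A^-3 * d^0
  state 01001: A-exp=-1, loops=2, term = A^-1 * d^1
  state 01010: A-exp=-1, loops=2, term = A^-1 * d^1
  state 01011: A-exp=+1, loops=3, term = A^1 * d^2
  state 01100: A-exp=-1, loops=2, term = A^-1 * d^1
  state 01101: A-exp=+1, loops=3, term = A^1 * d^2
  state 01110: A-exp=+1, loops=3, term = A^1 * d^2
  state 01111: A-exp=+3, loops=4, term = A^3 * d^3
  state 10000: A-exp=-3, loops=1, term = A^-3 * d^0
  state 10001: A-exp=-1, loops=2, term = A^-1 * d^1
  state 10010: A-exp=-1, loops=2, term = A^-1 * d^1
  state 10011: A-exp=+1, loops=3, term = A^1 * d^2
  state 10100: A-exp=-1, loops=2, term = A^-1 * d^1
  state 10101: A-exp=+1, loops=3, term = A^1 * d^2
  state 10110: A-exp=+1, loops=3, term = A^1 * d^2
  state 10111: A-exp=+3, loops=4, term = A^3 * d^3
  state 11000: A-exp=-1, loops=2, term = A^-1 * d^1
  state 11001: A-exp=+1, loops=3, term = A^1 * d^2
  state 11010: A-exp=+1, loops=3, term = A^1 * d^2
  state 11011: A-exp=+3, loops=4, term = A^3 * d^3
  state 11100: A-exp=+1, loops=3, term = A^1 * d^2
  state 11101: A-exp=+3, loops=4, term = A^3 * d^3
  state 11110: A-exp=+3, loops=4, term = A^3 * d^3
  state 11111: A-exp=+5, loops=5, term = A^5 * d^4
Collect the terms by A-exponent (count of states per loop number):
Powers of d = -A^2 - A^-2: d^2 = A^4 + 2 + A^-4; d^3 = -A^6 - 3*A^2 - 3*A^-2 - A^-6; d^4 = A^8 + 4*A^4 + 6 + 4*A^-4 + A^-8.
  A^5 * (d^4) = A^13 + 4*A^9 + 6*A^5 + 4*A + A^-3
  A^3 * (5*d^3) = -5*A^9 - 15*A^5 - 15*A - 5*A^-3
  A^1 * (10*d^2) = 10*A^5 + 20*A + 10*A^-3
  A^-1 * (10*d) = -10*A - 10*A^-3
  A^-3 * (5) = 5*A^-3
  A^-5 * (d) = -A^-3 - A^-7
Summing the groups: <K> = A^13 - A^9 + A^5 - A - A^-7
Normalise by the writhe: (-A^3)^(-w) = (-A^3)^(5) = -A^15, so f(A) = -A^15 * <K> = -A^28 + A^24 - A^20 + A^16 + A^8.
Substitute A = t^(-1/4), i.e. A^e → t^(-e/4): V(t) = t^-2 + t^-4 - t^-5 + t^-6 - t^-7

Answer: t^-2 + t^-4 - t^-5 + t^-6 - t^-7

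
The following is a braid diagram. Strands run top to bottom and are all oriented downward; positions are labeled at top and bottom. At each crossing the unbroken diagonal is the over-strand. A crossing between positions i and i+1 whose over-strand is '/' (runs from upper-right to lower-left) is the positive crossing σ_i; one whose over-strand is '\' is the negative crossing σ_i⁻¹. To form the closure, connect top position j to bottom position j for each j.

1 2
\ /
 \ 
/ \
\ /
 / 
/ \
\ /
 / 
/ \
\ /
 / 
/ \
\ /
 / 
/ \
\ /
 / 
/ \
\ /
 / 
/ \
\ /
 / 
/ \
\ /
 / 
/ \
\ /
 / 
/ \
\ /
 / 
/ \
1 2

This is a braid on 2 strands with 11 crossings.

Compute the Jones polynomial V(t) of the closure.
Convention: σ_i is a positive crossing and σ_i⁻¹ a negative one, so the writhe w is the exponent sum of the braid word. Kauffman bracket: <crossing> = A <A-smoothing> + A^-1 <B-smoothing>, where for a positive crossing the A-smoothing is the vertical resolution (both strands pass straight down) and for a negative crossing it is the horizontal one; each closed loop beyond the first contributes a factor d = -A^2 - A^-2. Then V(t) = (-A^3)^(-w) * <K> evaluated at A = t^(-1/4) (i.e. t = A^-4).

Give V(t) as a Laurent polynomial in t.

-t^13 + t^12 - t^11 + t^10 - t^9 + t^8 - t^7 + t^6 + t^4

Derivation:
Reading the diagram top to bottom ('/'-over between positions i,i+1 = s_i, '\'-over = s_i^-1): braid word = s1^-1 s1 s1 s1 s1 s1 s1 s1 s1 s1 s1.
The presented braid s1^-1 s1 s1 s1 s1 s1 s1 s1 s1 s1 s1 on 2 strands reduces by inverse Markov moves (closure unchanged at each step):
  Deconjugate: the word is γ·β·γ⁻¹ with γ = s1^-1 (prefix) and γ⁻¹ = s1 (suffix); strip both.
Reduced to β = s1 s1 s1 s1 s1 s1 s1 s1 s1 on 2 strands, 9 crossings.
Compute on β:
Braid: s1 s1 s1 s1 s1 s1 s1 s1 s1 on 2 strands, 9 crossings.
Writhe w = (#positive) - (#negative) = 9 - 0 = 9.
Computing the Kauffman bracket via state sum. There are 2^9 = 512 states.
Smooth each crossing (0=||, 1=⌣⌢); contribution A^(Σ sign_k(1-2s_k)) * d^(L-1).
Tabulate the states by total A-exponent and number of loops L (A-exp: L × count):
  A^9: L=2 ×1
  A^7: L=1 ×9
  A^5: L=2 ×36
  A^3: L=3 ×84
  A^1: L=4 ×126
  A^-1: L=5 ×126
  A^-3: L=6 ×84
  A^-5: L=7 ×36
  A^-7: L=8 ×9
  A^-9: L=9 ×1
Each group contributes A^e * Σ count * d^(L-1):
Powers of d = -A^2 - A^-2: d^2 = A^4 + 2 + A^-4; d^3 = -A^6 - 3*A^2 - 3*A^-2 - A^-6; d^4 = A^8 + 4*A^4 + 6 + 4*A^-4 + A^-8; d^5 = -A^10 - 5*A^6 - 10*A^2 - 10*A^-2 - 5*A^-6 - A^-10; d^6 = A^12 + 6*A^8 + 15*A^4 + 20 + 15*A^-4 + 6*A^-8 + A^-12; d^7 = -A^14 - 7*A^10 - 21*A^6 - 35*A^2 - 35*A^-2 - 21*A^-6 - 7*A^-10 - A^-14; d^8 = A^16 + 8*A^12 + 28*A^8 + 56*A^4 + 70 + 56*A^-4 + 28*A^-8 + 8*A^-12 + A^-16.
  A^9 * (d) = -A^11 - A^7
  A^7 * (9) = 9*A^7
  A^5 * (36*d) = -36*A^7 - 36*A^3
  A^3 * (84*d^2) = 84*A^7 + 168*A^3 + 84*A^-1
  A^1 * (126*d^3) = -126*A^7 - 378*A^3 - 378*A^-1 - 126*A^-5
  A^-1 * (126*d^4) = 126*A^7 + 504*A^3 + 756*A^-1 + 504*A^-5 + 126*A^-9
  A^-3 * (84*d^5) = -84*A^7 - 420*A^3 - 840*A^-1 - 840*A^-5 - 420*A^-9 - 84*A^-13
  A^-5 * (36*d^6) = 36*A^7 + 216*A^3 + 540*A^-1 + 720*A^-5 + 540*A^-9 + 216*A^-13 + 36*A^-17
  A^-7 * (9*d^7) = -9*A^7 - 63*A^3 - 189*A^-1 - 315*A^-5 - 315*A^-9 - 189*A^-13 - 63*A^-17 - 9*A^-21
  A^-9 * (d^8) = A^7 + 8*A^3 + 28*A^-1 + 56*A^-5 + 70*A^-9 + 56*A^-13 + 28*A^-17 + 8*A^-21 + A^-25
Summing the groups: <K> = -A^11 - A^3 + A^-1 - A^-5 + A^-9 - A^-13 + A^-17 - A^-21 + A^-25
Normalise by the writhe: (-A^3)^(-w) = (-A^3)^(-9) = -A^-27, so f(A) = -A^-27 * <K> = A^-16 + A^-24 - A^-28 + A^-32 - A^-36 + A^-40 - A^-44 + A^-48 - A^-52.
Substitute A = t^(-1/4), i.e. A^e → t^(-e/4): V(t) = -t^13 + t^12 - t^11 + t^10 - t^9 + t^8 - t^7 + t^6 + t^4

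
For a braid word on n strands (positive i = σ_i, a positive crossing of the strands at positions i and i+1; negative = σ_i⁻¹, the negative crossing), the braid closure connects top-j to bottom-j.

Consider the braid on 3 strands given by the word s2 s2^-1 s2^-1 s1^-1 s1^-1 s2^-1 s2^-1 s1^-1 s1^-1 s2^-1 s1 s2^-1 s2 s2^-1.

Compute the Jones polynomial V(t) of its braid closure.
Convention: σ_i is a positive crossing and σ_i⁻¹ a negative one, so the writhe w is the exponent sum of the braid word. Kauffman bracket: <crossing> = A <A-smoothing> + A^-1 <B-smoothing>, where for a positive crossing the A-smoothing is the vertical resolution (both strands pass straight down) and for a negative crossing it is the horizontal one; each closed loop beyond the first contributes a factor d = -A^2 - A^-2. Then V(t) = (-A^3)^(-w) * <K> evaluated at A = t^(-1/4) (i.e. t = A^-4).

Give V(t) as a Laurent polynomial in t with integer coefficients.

t^-3 + t^-6 - t^-7 + t^-8 - t^-9 + t^-10 - t^-11

Derivation:
The presented braid s2 s2^-1 s2^-1 s1^-1 s1^-1 s2^-1 s2^-1 s1^-1 s1^-1 s2^-1 s1 s2^-1 s2 s2^-1 on 3 strands reduces by inverse Markov moves (closure unchanged at each step):
  Deconjugate: the word is γ·β·γ⁻¹ with γ = s2 (prefix) and γ⁻¹ = s2^-1 (suffix); strip both.
  Deconjugate: the word is γ·β·γ⁻¹ with γ = s2^-1 (prefix) and γ⁻¹ = s2 (suffix); strip both.
Reduced to β = s2^-1 s1^-1 s1^-1 s2^-1 s2^-1 s1^-1 s1^-1 s2^-1 s1 s2^-1 on 3 strands, 10 crossings.
Compute on β:
Braid: s2^-1 s1^-1 s1^-1 s2^-1 s2^-1 s1^-1 s1^-1 s2^-1 s1 s2^-1 on 3 strands, 10 crossings.
Writhe w = (#positive) - (#negative) = 1 - 9 = -8.
State-sum expansion of <K>. There are 2^10 = 1024 states.
For each crossing: s=0 is the vertical smoothing, s=1 horizontal. Crossing k contributes A^(sign_k * (1 - 2*s_k)); loop factor d = -A^2 - A^-2.
Tabulate the states by total A-exponent and number of loops L (A-exp: L × count):
  A^10: L=6 ×1
  A^8: L=5 ×10
  A^6: L=4 ×41, L=6 ×4
  A^4: L=3 ×86, L=5 ×34
  A^2: L=2 ×92, L=4 ×114, L=6 ×4
  A^0: L=1 ×40, L=3 ×185, L=5 ×27
  A^-2: L=2 ×142, L=4 ×67, L=6 ×1
  A^-4: L=1 ×40, L=3 ×76, L=5 ×4
  A^-6: L=2 ×39, L=4 ×6
  A^-8: L=1 ×5, L=3 ×5
  A^-10: L=2 ×1
Each group contributes A^e * Σ count * d^(L-1):
Powers of d = -A^2 - A^-2: d^2 = A^4 + 2 + A^-4; d^3 = -A^6 - 3*A^2 - 3*A^-2 - A^-6; d^4 = A^8 + 4*A^4 + 6 + 4*A^-4 + A^-8; d^5 = -A^10 - 5*A^6 - 10*A^2 - 10*A^-2 - 5*A^-6 - A^-10.
  A^10 * (d^5) = -A^20 - 5*A^16 - 10*A^12 - 10*A^8 - 5*A^4 - 1
  A^8 * (10*d^4) = 10*A^16 + 40*A^12 + 60*A^8 + 40*A^4 + 10
  A^6 * (41*d^3 + 4*d^5) = -4*A^16 - 61*A^12 - 163*A^8 - 163*A^4 - 61 - 4*A^-4
  A^4 * (86*d^2 + 34*d^4) = 34*A^12 + 222*A^8 + 376*A^4 + 222 + 34*A^-4
  A^2 * (92*d + 114*d^3 + 4*d^5) = -4*A^12 - 134*A^8 - 474*A^4 - 474 - 134*A^-4 - 4*A^-8
  A^0 * (40 + 185*d^2 + 27*d^4) = 27*A^8 + 293*A^4 + 572 + 293*A^-4 + 27*A^-8
  A^-2 * (142*d + 67*d^3 + d^5) = -A^8 - 72*A^4 - 353 - 353*A^-4 - 72*A^-8 - A^-12
  A^-4 * (40 + 76*d^2 + 4*d^4) = 4*A^4 + 92 + 216*A^-4 + 92*A^-8 + 4*A^-12
  A^-6 * (39*d + 6*d^3) = -6 - 57*A^-4 - 57*A^-8 - 6*A^-12
  A^-8 * (5 + 5*d^2) = 5*A^-4 + 15*A^-8 + 5*A^-12
  A^-10 * (d) = -A^-8 - A^-12
Summing the groups: <K> = -A^20 + A^16 - A^12 + A^8 - A^4 + 1 + A^-12
Normalise by the writhe: (-A^3)^(-w) = (-A^3)^(8) = A^24, so f(A) = A^24 * <K> = -A^44 + A^40 - A^36 + A^32 - A^28 + A^24 + A^12.
Substitute A = t^(-1/4), i.e. A^e → t^(-e/4): V(t) = t^-3 + t^-6 - t^-7 + t^-8 - t^-9 + t^-10 - t^-11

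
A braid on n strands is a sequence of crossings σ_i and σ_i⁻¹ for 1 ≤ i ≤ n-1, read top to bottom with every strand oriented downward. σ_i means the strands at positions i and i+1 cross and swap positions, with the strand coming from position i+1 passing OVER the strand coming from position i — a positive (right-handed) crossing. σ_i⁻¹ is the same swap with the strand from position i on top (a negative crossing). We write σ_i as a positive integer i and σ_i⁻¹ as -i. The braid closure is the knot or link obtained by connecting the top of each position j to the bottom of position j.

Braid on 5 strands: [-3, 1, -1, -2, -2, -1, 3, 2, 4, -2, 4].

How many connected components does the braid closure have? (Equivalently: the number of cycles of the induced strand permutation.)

4

Derivation:
Track the strand permutation on 5 strands, starting from identity.
  step 1: s3^-1 swaps positions 3,4 -> [1 2 4 3 5]
  step 2: s1 swaps positions 1,2 -> [2 1 4 3 5]
  step 3: s1^-1 swaps positions 1,2 -> [1 2 4 3 5]
  step 4: s2^-1 swaps positions 2,3 -> [1 4 2 3 5]
  step 5: s2^-1 swaps positions 2,3 -> [1 2 4 3 5]
  step 6: s1^-1 swaps positions 1,2 -> [2 1 4 3 5]
  step 7: s3 swaps positions 3,4 -> [2 1 3 4 5]
  step 8: s2 swaps positions 2,3 -> [2 3 1 4 5]
  step 9: s4 swaps positions 4,5 -> [2 3 1 5 4]
  step 10: s2^-1 swaps positions 2,3 -> [2 1 3 5 4]
  step 11: s4 swaps positions 4,5 -> [2 1 3 4 5]
Final permutation (position -> original strand): [2 1 3 4 5]
Closure components = cycle count of this permutation = 4.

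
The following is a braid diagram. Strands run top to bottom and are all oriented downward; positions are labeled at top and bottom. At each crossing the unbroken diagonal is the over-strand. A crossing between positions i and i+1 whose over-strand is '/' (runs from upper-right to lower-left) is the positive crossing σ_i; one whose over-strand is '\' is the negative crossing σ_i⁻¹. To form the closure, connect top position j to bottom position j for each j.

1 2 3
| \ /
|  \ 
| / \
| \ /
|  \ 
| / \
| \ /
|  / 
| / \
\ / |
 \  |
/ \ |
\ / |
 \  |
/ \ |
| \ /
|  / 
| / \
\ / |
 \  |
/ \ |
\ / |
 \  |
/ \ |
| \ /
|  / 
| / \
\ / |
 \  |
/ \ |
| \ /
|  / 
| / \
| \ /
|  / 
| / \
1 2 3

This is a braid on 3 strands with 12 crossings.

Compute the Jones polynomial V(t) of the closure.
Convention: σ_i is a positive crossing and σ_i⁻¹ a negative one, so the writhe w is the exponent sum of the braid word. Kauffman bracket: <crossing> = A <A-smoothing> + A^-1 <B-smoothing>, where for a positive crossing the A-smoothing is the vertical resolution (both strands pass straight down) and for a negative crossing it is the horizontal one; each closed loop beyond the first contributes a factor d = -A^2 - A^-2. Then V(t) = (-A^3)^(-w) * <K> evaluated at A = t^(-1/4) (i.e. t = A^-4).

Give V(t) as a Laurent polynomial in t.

-t^2 + 3*t - 4 + 6*t^-1 - 6*t^-2 + 6*t^-3 - 5*t^-4 + 3*t^-5 - t^-6

Derivation:
Reading the diagram top to bottom ('/'-over between positions i,i+1 = s_i, '\'-over = s_i^-1): braid word = s2^-1 s2^-1 s2 s1^-1 s1^-1 s2 s1^-1 s1^-1 s2 s1^-1 s2 s2.
The presented braid s2^-1 s2^-1 s2 s1^-1 s1^-1 s2 s1^-1 s1^-1 s2 s1^-1 s2 s2 on 3 strands reduces by inverse Markov moves (closure unchanged at each step):
  Deconjugate: the word is γ·β·γ⁻¹ with γ = s2^-1 s2^-1 (prefix) and γ⁻¹ = s2 s2 (suffix); strip both.
Reduced to β = s2 s1^-1 s1^-1 s2 s1^-1 s1^-1 s2 s1^-1 on 3 strands, 8 crossings.
Compute on β:
Braid: s2 s1^-1 s1^-1 s2 s1^-1 s1^-1 s2 s1^-1 on 3 strands, 8 crossings.
Writhe w = (#positive) - (#negative) = 3 - 5 = -2.
State-sum expansion of <K>. There are 2^8 = 256 states.
Each crossing splits two ways (0=vertical, 1=horizontal). The state's weight is A^(#A-smoothings - #B-smoothings) * d^(loops - 1).
Tabulate the states by total A-exponent and number of loops L (A-exp: L × count):
  A^8: L=6 ×1
  A^6: L=5 ×8
  A^4: L=4 ×28
  A^2: L=3 ×55, L=5 ×1
  A^0: L=2 ×63, L=4 ×7
  A^-2: L=1 ×35, L=3 ×21
  A^-4: L=2 ×26, L=4 ×2
  A^-6: L=3 ×8
  A^-8: L=4 ×1
Each group contributes A^e * Σ count * d^(L-1):
Powers of d = -A^2 - A^-2: d^2 = A^4 + 2 + A^-4; d^3 = -A^6 - 3*A^2 - 3*A^-2 - A^-6; d^4 = A^8 + 4*A^4 + 6 + 4*A^-4 + A^-8; d^5 = -A^10 - 5*A^6 - 10*A^2 - 10*A^-2 - 5*A^-6 - A^-10.
  A^8 * (d^5) = -A^18 - 5*A^14 - 10*A^10 - 10*A^6 - 5*A^2 - A^-2
  A^6 * (8*d^4) = 8*A^14 + 32*A^10 + 48*A^6 + 32*A^2 + 8*A^-2
  A^4 * (28*d^3) = -28*A^10 - 84*A^6 - 84*A^2 - 28*A^-2
  A^2 * (55*d^2 + d^4) = A^10 + 59*A^6 + 116*A^2 + 59*A^-2 + A^-6
  A^0 * (63*d + 7*d^3) = -7*A^6 - 84*A^2 - 84*A^-2 - 7*A^-6
  A^-2 * (35 + 21*d^2) = 21*A^2 + 77*A^-2 + 21*A^-6
  A^-4 * (26*d + 2*d^3) = -2*A^2 - 32*A^-2 - 32*A^-6 - 2*A^-10
  A^-6 * (8*d^2) = 8*A^-2 + 16*A^-6 + 8*A^-10
  A^-8 * (d^3) = -A^-2 - 3*A^-6 - 3*A^-10 - A^-14
Summing the groups: <K> = -A^18 + 3*A^14 - 5*A^10 + 6*A^6 - 6*A^2 + 6*A^-2 - 4*A^-6 + 3*A^-10 - A^-14
Normalise by the writhe: (-A^3)^(-w) = (-A^3)^(2) = A^6, so f(A) = A^6 * <K> = -A^24 + 3*A^20 - 5*A^16 + 6*A^12 - 6*A^8 + 6*A^4 - 4 + 3*A^-4 - A^-8.
Substitute A = t^(-1/4), i.e. A^e → t^(-e/4): V(t) = -t^2 + 3*t - 4 + 6*t^-1 - 6*t^-2 + 6*t^-3 - 5*t^-4 + 3*t^-5 - t^-6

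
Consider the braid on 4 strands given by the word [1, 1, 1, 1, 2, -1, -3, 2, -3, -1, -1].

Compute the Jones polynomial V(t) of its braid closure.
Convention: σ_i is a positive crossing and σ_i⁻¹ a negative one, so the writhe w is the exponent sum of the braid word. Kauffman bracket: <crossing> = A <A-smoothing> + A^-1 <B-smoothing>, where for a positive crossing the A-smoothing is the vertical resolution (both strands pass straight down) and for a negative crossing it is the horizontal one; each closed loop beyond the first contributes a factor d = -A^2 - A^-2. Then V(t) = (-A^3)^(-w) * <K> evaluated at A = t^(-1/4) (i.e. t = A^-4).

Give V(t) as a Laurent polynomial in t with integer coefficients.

t^4 - t^3 + t^2 - 2*t + 2 - t^-1 + t^-2

Derivation:
The presented braid s1 s1 s1 s1 s2 s1^-1 s3^-1 s2 s3^-1 s1^-1 s1^-1 on 4 strands reduces by inverse Markov moves (closure unchanged at each step):
  Deconjugate: the word is γ·β·γ⁻¹ with γ = s1 s1 (prefix) and γ⁻¹ = s1^-1 s1^-1 (suffix); strip both.
Reduced to β = s1 s1 s2 s1^-1 s3^-1 s2 s3^-1 on 4 strands, 7 crossings.
Compute on β:
Braid: s1 s1 s2 s1^-1 s3^-1 s2 s3^-1 on 4 strands, 7 crossings.
Writhe w = (#positive) - (#negative) = 4 - 3 = 1.
State-sum expansion of <K>. There are 2^7 = 128 states.
For each crossing: s=0 is the vertical smoothing, s=1 horizontal. Crossing k contributes A^(sign_k * (1 - 2*s_k)); loop factor d = -A^2 - A^-2.
Tabulate the states by total A-exponent and number of loops L (A-exp: L × count):
  A^7: L=3 ×1
  A^5: L=2 ×4, L=4 ×3
  A^3: L=1 ×5, L=3 ×15, L=5 ×1
  A^1: L=2 ×27, L=4 ×8
  A^-1: L=1 ×14, L=3 ×20, L=5 ×1
  A^-3: L=2 ×17, L=4 ×4
  A^-5: L=3 ×7
  A^-7: L=4 ×1
Each group contributes A^e * Σ count * d^(L-1):
Powers of d = -A^2 - A^-2: d^2 = A^4 + 2 + A^-4; d^3 = -A^6 - 3*A^2 - 3*A^-2 - A^-6; d^4 = A^8 + 4*A^4 + 6 + 4*A^-4 + A^-8.
  A^7 * (d^2) = A^11 + 2*A^7 + A^3
  A^5 * (4*d + 3*d^3) = -3*A^11 - 13*A^7 - 13*A^3 - 3*A^-1
  A^3 * (5 + 15*d^2 + d^4) = A^11 + 19*A^7 + 41*A^3 + 19*A^-1 + A^-5
  A^1 * (27*d + 8*d^3) = -8*A^7 - 51*A^3 - 51*A^-1 - 8*A^-5
  A^-1 * (14 + 20*d^2 + d^4) = A^7 + 24*A^3 + 60*A^-1 + 24*A^-5 + A^-9
  A^-3 * (17*d + 4*d^3) = -4*A^3 - 29*A^-1 - 29*A^-5 - 4*A^-9
  A^-5 * (7*d^2) = 7*A^-1 + 14*A^-5 + 7*A^-9
  A^-7 * (d^3) = -A^-1 - 3*A^-5 - 3*A^-9 - A^-13
Summing the groups: <K> = -A^11 + A^7 - 2*A^3 + 2*A^-1 - A^-5 + A^-9 - A^-13
Normalise by the writhe: (-A^3)^(-w) = (-A^3)^(-1) = -A^-3, so f(A) = -A^-3 * <K> = A^8 - A^4 + 2 - 2*A^-4 + A^-8 - A^-12 + A^-16.
Substitute A = t^(-1/4), i.e. A^e → t^(-e/4): V(t) = t^4 - t^3 + t^2 - 2*t + 2 - t^-1 + t^-2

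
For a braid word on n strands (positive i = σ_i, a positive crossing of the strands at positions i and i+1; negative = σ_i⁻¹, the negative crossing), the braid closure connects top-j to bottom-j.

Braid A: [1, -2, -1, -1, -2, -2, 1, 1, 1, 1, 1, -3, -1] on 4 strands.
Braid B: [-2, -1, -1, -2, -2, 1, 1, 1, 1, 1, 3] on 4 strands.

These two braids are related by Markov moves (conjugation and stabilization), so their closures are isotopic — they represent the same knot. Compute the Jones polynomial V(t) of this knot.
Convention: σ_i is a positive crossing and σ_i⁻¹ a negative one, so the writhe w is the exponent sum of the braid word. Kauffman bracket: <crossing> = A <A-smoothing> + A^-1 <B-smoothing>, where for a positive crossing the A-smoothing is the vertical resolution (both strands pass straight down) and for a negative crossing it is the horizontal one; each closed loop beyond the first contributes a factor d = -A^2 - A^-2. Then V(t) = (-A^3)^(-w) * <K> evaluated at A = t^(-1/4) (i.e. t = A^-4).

Markov-equivalent braids have isotopic closures, hence identical knot invariants. Strip the Markov moves from each word to reach a common short braid β, then compute V(t) once on β.
Braid A: s1 s2^-1 s1^-1 s1^-1 s2^-1 s2^-1 s1 s1 s1 s1 s1 s3^-1 s1^-1 on 4 strands reduces by inverse Markov moves (closure unchanged at each step):
  Deconjugate: the word is γ·β·γ⁻¹ with γ = s1 (prefix) and γ⁻¹ = s1^-1 (suffix); strip both.
  Destabilize: the word has the form β·s3^-1 where s3^-1 occurs only as the final letter (β ∈ B_3); drop it and the last strand → 3 strands.
Reduced to β = s2^-1 s1^-1 s1^-1 s2^-1 s2^-1 s1 s1 s1 s1 s1 on 3 strands, 10 crossings.
Braid B: s2^-1 s1^-1 s1^-1 s2^-1 s2^-1 s1 s1 s1 s1 s1 s3 on 4 strands reduces by inverse Markov moves (closure unchanged at each step):
  Destabilize: the word has the form β·s3 where s3 occurs only as the final letter (β ∈ B_3); drop it and the last strand → 3 strands.
Reduced to β = s2^-1 s1^-1 s1^-1 s2^-1 s2^-1 s1 s1 s1 s1 s1 on 3 strands, 10 crossings.
Both give the same β = s2^-1 s1^-1 s1^-1 s2^-1 s2^-1 s1 s1 s1 s1 s1 on 3 strands, so one state sum suffices:
Braid: s2^-1 s1^-1 s1^-1 s2^-1 s2^-1 s1 s1 s1 s1 s1 on 3 strands, 10 crossings.
Writhe w = (#positive) - (#negative) = 5 - 5 = 0.
State-sum expansion of <K>. There are 2^10 = 1024 states.
Each crossing splits two ways (0=vertical, 1=horizontal). The state's weight is A^(#A-smoothings - #B-smoothings) * d^(loops - 1).
Tabulate the states by total A-exponent and number of loops L (A-exp: L × count):
  A^10: L=4 ×1
  A^8: L=3 ×10
  A^6: L=2 ×29, L=4 ×16
  A^4: L=1 ×26, L=3 ×74, L=5 ×20
  A^2: L=2 ×90, L=4 ×105, L=6 ×15
  A^0: L=1 ×15, L=3 ×141, L=5 ×90, L=7 ×6
  A^-2: L=2 ×35, L=4 ×130, L=6 ×44, L=8 ×1
  A^-4: L=3 ×40, L=5 ×69, L=7 ×11
  A^-6: L=4 ×25, L=6 ×19, L=8 ×1
  A^-8: L=5 ×8, L=7 ×2
  A^-10: L=6 ×1
Each group contributes A^e * Σ count * d^(L-1):
Powers of d = -A^2 - A^-2: d^2 = A^4 + 2 + A^-4; d^3 = -A^6 - 3*A^2 - 3*A^-2 - A^-6; d^4 = A^8 + 4*A^4 + 6 + 4*A^-4 + A^-8; d^5 = -A^10 - 5*A^6 - 10*A^2 - 10*A^-2 - 5*A^-6 - A^-10; d^6 = A^12 + 6*A^8 + 15*A^4 + 20 + 15*A^-4 + 6*A^-8 + A^-12; d^7 = -A^14 - 7*A^10 - 21*A^6 - 35*A^2 - 35*A^-2 - 21*A^-6 - 7*A^-10 - A^-14.
  A^10 * (d^3) = -A^16 - 3*A^12 - 3*A^8 - A^4
  A^8 * (10*d^2) = 10*A^12 + 20*A^8 + 10*A^4
  A^6 * (29*d + 16*d^3) = -16*A^12 - 77*A^8 - 77*A^4 - 16
  A^4 * (26 + 74*d^2 + 20*d^4) = 20*A^12 + 154*A^8 + 294*A^4 + 154 + 20*A^-4
  A^2 * (90*d + 105*d^3 + 15*d^5) = -15*A^12 - 180*A^8 - 555*A^4 - 555 - 180*A^-4 - 15*A^-8
  A^0 * (15 + 141*d^2 + 90*d^4 + 6*d^6) = 6*A^12 + 126*A^8 + 591*A^4 + 957 + 591*A^-4 + 126*A^-8 + 6*A^-12
  A^-2 * (35*d + 130*d^3 + 44*d^5 + d^7) = -A^12 - 51*A^8 - 371*A^4 - 900 - 900*A^-4 - 371*A^-8 - 51*A^-12 - A^-16
  A^-4 * (40*d^2 + 69*d^4 + 11*d^6) = 11*A^8 + 135*A^4 + 481 + 714*A^-4 + 481*A^-8 + 135*A^-12 + 11*A^-16
  A^-6 * (25*d^3 + 19*d^5 + d^7) = -A^8 - 26*A^4 - 141 - 300*A^-4 - 300*A^-8 - 141*A^-12 - 26*A^-16 - A^-20
  A^-8 * (8*d^4 + 2*d^6) = 2*A^4 + 20 + 62*A^-4 + 88*A^-8 + 62*A^-12 + 20*A^-16 + 2*A^-20
  A^-10 * (d^5) = -1 - 5*A^-4 - 10*A^-8 - 10*A^-12 - 5*A^-16 - A^-20
Summing the groups: <K> = -A^16 + A^12 - A^8 + 2*A^4 - 1 + 2*A^-4 - A^-8 + A^-12 - A^-16
Normalise by the writhe: (-A^3)^(-w) = (-A^3)^(0) = 1, so f(A) = 1 * <K> = -A^16 + A^12 - A^8 + 2*A^4 - 1 + 2*A^-4 - A^-8 + A^-12 - A^-16.
Substitute A = t^(-1/4), i.e. A^e → t^(-e/4): V(t) = -t^4 + t^3 - t^2 + 2*t - 1 + 2*t^-1 - t^-2 + t^-3 - t^-4

Answer: -t^4 + t^3 - t^2 + 2*t - 1 + 2*t^-1 - t^-2 + t^-3 - t^-4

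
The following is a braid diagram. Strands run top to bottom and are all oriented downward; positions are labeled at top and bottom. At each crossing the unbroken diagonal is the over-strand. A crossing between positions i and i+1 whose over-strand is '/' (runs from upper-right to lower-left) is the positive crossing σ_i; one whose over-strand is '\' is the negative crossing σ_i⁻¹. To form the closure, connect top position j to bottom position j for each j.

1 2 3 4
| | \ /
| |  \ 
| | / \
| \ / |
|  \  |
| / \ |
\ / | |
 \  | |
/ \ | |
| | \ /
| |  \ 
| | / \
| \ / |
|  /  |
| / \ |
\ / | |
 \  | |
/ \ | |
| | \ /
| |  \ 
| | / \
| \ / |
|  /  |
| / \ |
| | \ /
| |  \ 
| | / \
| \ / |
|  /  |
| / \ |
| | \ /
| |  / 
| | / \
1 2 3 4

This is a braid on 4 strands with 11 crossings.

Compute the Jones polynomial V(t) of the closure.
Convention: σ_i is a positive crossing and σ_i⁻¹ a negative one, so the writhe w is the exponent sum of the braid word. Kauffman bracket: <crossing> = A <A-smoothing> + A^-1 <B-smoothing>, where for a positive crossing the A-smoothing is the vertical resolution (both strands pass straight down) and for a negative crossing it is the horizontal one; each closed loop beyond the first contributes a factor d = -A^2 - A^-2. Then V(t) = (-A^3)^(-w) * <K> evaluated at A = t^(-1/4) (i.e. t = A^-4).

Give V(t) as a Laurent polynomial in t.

t - 2 + 3*t^-1 - 3*t^-2 + 4*t^-3 - 3*t^-4 + 2*t^-5 - t^-6

Derivation:
Reading the diagram top to bottom ('/'-over between positions i,i+1 = s_i, '\'-over = s_i^-1): braid word = s3^-1 s2^-1 s1^-1 s3^-1 s2 s1^-1 s3^-1 s2 s3^-1 s2 s3.
The presented braid s3^-1 s2^-1 s1^-1 s3^-1 s2 s1^-1 s3^-1 s2 s3^-1 s2 s3 on 4 strands reduces by inverse Markov moves (closure unchanged at each step):
  Deconjugate: the word is γ·β·γ⁻¹ with γ = s3^-1 s2^-1 (prefix) and γ⁻¹ = s2 s3 (suffix); strip both.
Reduced to β = s1^-1 s3^-1 s2 s1^-1 s3^-1 s2 s3^-1 on 4 strands, 7 crossings.
Compute on β:
Braid: s1^-1 s3^-1 s2 s1^-1 s3^-1 s2 s3^-1 on 4 strands, 7 crossings.
Writhe w = (#positive) - (#negative) = 2 - 5 = -3.
Computing the Kauffman bracket via state sum. There are 2^7 = 128 states.
Each crossing splits two ways (0=vertical, 1=horizontal). The state's weight is A^(#A-smoothings - #B-smoothings) * d^(loops - 1).
Tabulate the states by total A-exponent and number of loops L (A-exp: L × count):
  A^7: L=5 ×1
  A^5: L=4 ×7
  A^3: L=3 ×20, L=5 ×1
  A^1: L=2 ×29, L=4 ×6
  A^-1: L=1 ×19, L=3 ×16
  A^-3: L=2 ×19, L=4 ×2
  A^-5: L=3 ×7
  A^-7: L=4 ×1
Each group contributes A^e * Σ count * d^(L-1):
Powers of d = -A^2 - A^-2: d^2 = A^4 + 2 + A^-4; d^3 = -A^6 - 3*A^2 - 3*A^-2 - A^-6; d^4 = A^8 + 4*A^4 + 6 + 4*A^-4 + A^-8.
  A^7 * (d^4) = A^15 + 4*A^11 + 6*A^7 + 4*A^3 + A^-1
  A^5 * (7*d^3) = -7*A^11 - 21*A^7 - 21*A^3 - 7*A^-1
  A^3 * (20*d^2 + d^4) = A^11 + 24*A^7 + 46*A^3 + 24*A^-1 + A^-5
  A^1 * (29*d + 6*d^3) = -6*A^7 - 47*A^3 - 47*A^-1 - 6*A^-5
  A^-1 * (19 + 16*d^2) = 16*A^3 + 51*A^-1 + 16*A^-5
  A^-3 * (19*d + 2*d^3) = -2*A^3 - 25*A^-1 - 25*A^-5 - 2*A^-9
  A^-5 * (7*d^2) = 7*A^-1 + 14*A^-5 + 7*A^-9
  A^-7 * (d^3) = -A^-1 - 3*A^-5 - 3*A^-9 - A^-13
Summing the groups: <K> = A^15 - 2*A^11 + 3*A^7 - 4*A^3 + 3*A^-1 - 3*A^-5 + 2*A^-9 - A^-13
Normalise by the writhe: (-A^3)^(-w) = (-A^3)^(3) = -A^9, so f(A) = -A^9 * <K> = -A^24 + 2*A^20 - 3*A^16 + 4*A^12 - 3*A^8 + 3*A^4 - 2 + A^-4.
Substitute A = t^(-1/4), i.e. A^e → t^(-e/4): V(t) = t - 2 + 3*t^-1 - 3*t^-2 + 4*t^-3 - 3*t^-4 + 2*t^-5 - t^-6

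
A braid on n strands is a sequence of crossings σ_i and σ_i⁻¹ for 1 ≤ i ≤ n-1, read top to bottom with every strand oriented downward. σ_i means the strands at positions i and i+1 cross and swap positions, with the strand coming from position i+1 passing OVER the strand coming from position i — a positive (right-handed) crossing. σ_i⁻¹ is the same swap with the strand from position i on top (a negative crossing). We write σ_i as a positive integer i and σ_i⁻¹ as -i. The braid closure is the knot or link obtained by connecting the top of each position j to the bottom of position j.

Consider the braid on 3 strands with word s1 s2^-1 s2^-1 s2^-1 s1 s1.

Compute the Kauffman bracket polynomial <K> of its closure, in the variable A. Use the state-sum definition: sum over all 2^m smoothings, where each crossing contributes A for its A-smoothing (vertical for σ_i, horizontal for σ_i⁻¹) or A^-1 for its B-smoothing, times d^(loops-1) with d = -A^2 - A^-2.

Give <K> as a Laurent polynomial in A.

Braid: s1 s2^-1 s2^-1 s2^-1 s1 s1 on 3 strands, 6 crossings.
Writhe w = (#positive) - (#negative) = 3 - 3 = 0.
Computing the Kauffman bracket via state sum. There are 2^6 = 64 states.
Smooth each crossing (0=||, 1=⌣⌢); contribution A^(Σ sign_k(1-2s_k)) * d^(L-1).
Tabulate the states by total A-exponent and number of loops L (A-exp: L × count):
  A^6: L=4 ×1
  A^4: L=3 ×6
  A^2: L=2 ×12, L=4 ×3
  A^0: L=1 ×9, L=3 ×10, L=5 ×1
  A^-2: L=2 ×12, L=4 ×3
  A^-4: L=3 ×6
  A^-6: L=4 ×1
Each group contributes A^e * Σ count * d^(L-1):
Powers of d = -A^2 - A^-2: d^2 = A^4 + 2 + A^-4; d^3 = -A^6 - 3*A^2 - 3*A^-2 - A^-6; d^4 = A^8 + 4*A^4 + 6 + 4*A^-4 + A^-8.
  A^6 * (d^3) = -A^12 - 3*A^8 - 3*A^4 - 1
  A^4 * (6*d^2) = 6*A^8 + 12*A^4 + 6
  A^2 * (12*d + 3*d^3) = -3*A^8 - 21*A^4 - 21 - 3*A^-4
  A^0 * (9 + 10*d^2 + d^4) = A^8 + 14*A^4 + 35 + 14*A^-4 + A^-8
  A^-2 * (12*d + 3*d^3) = -3*A^4 - 21 - 21*A^-4 - 3*A^-8
  A^-4 * (6*d^2) = 6 + 12*A^-4 + 6*A^-8
  A^-6 * (d^3) = -1 - 3*A^-4 - 3*A^-8 - A^-12
Summing the groups: <K> = -A^12 + A^8 - A^4 + 3 - A^-4 + A^-8 - A^-12

Answer: -A^12 + A^8 - A^4 + 3 - A^-4 + A^-8 - A^-12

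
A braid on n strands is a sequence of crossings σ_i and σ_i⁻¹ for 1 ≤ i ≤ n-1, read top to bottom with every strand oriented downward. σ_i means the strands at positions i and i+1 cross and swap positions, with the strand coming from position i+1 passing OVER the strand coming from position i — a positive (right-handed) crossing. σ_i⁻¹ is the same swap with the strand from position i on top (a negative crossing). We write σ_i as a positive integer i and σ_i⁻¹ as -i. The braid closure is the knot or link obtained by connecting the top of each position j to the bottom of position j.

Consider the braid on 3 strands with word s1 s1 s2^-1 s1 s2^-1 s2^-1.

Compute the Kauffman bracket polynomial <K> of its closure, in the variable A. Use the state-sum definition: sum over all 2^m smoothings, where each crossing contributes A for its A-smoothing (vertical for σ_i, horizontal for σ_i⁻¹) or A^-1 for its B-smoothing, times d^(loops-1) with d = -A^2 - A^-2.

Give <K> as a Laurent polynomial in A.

Braid: s1 s1 s2^-1 s1 s2^-1 s2^-1 on 3 strands, 6 crossings.
Writhe w = (#positive) - (#negative) = 3 - 3 = 0.
State-sum expansion of <K>. There are 2^6 = 64 states.
Smooth each crossing (0=||, 1=⌣⌢); contribution A^(Σ sign_k(1-2s_k)) * d^(L-1).
Tabulate the states by total A-exponent and number of loops L (A-exp: L × count):
  A^6: L=4 ×1
  A^4: L=3 ×6
  A^2: L=2 ×14, L=4 ×1
  A^0: L=1 ×13, L=3 ×7
  A^-2: L=2 ×14, L=4 ×1
  A^-4: L=3 ×6
  A^-6: L=4 ×1
Each group contributes A^e * Σ count * d^(L-1):
Powers of d = -A^2 - A^-2: d^2 = A^4 + 2 + A^-4; d^3 = -A^6 - 3*A^2 - 3*A^-2 - A^-6.
  A^6 * (d^3) = -A^12 - 3*A^8 - 3*A^4 - 1
  A^4 * (6*d^2) = 6*A^8 + 12*A^4 + 6
  A^2 * (14*d + d^3) = -A^8 - 17*A^4 - 17 - A^-4
  A^0 * (13 + 7*d^2) = 7*A^4 + 27 + 7*A^-4
  A^-2 * (14*d + d^3) = -A^4 - 17 - 17*A^-4 - A^-8
  A^-4 * (6*d^2) = 6 + 12*A^-4 + 6*A^-8
  A^-6 * (d^3) = -1 - 3*A^-4 - 3*A^-8 - A^-12
Summing the groups: <K> = -A^12 + 2*A^8 - 2*A^4 + 3 - 2*A^-4 + 2*A^-8 - A^-12

Answer: -A^12 + 2*A^8 - 2*A^4 + 3 - 2*A^-4 + 2*A^-8 - A^-12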